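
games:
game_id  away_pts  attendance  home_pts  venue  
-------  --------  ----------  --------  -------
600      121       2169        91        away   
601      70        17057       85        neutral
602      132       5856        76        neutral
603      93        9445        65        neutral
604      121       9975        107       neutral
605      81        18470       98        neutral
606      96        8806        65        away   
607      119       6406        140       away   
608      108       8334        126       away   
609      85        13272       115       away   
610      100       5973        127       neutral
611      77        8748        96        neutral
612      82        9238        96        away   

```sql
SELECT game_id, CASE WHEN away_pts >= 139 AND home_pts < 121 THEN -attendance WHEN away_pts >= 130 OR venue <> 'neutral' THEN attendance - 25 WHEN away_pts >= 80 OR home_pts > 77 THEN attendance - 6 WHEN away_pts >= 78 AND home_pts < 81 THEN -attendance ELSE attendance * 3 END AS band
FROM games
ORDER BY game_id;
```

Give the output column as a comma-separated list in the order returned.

2144, 17051, 5831, 9439, 9969, 18464, 8781, 6381, 8309, 13247, 5967, 8742, 9213

game_id=600: away_pts >= 130 OR venue <> 'neutral' → 2144
game_id=601: away_pts >= 80 OR home_pts > 77 → 17051
game_id=602: away_pts >= 130 OR venue <> 'neutral' → 5831
game_id=603: away_pts >= 80 OR home_pts > 77 → 9439
game_id=604: away_pts >= 80 OR home_pts > 77 → 9969
game_id=605: away_pts >= 80 OR home_pts > 77 → 18464
game_id=606: away_pts >= 130 OR venue <> 'neutral' → 8781
game_id=607: away_pts >= 130 OR venue <> 'neutral' → 6381
game_id=608: away_pts >= 130 OR venue <> 'neutral' → 8309
game_id=609: away_pts >= 130 OR venue <> 'neutral' → 13247
game_id=610: away_pts >= 80 OR home_pts > 77 → 5967
game_id=611: away_pts >= 80 OR home_pts > 77 → 8742
game_id=612: away_pts >= 130 OR venue <> 'neutral' → 9213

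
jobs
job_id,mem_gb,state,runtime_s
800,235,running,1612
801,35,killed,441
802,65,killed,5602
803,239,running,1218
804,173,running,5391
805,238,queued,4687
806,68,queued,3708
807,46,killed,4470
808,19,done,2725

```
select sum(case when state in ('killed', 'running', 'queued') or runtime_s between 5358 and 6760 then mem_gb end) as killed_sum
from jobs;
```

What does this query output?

1099

job_id=800: ✓ → 235
job_id=801: ✓ → 35
job_id=802: ✓ → 65
job_id=803: ✓ → 239
job_id=804: ✓ → 173
job_id=805: ✓ → 238
job_id=806: ✓ → 68
job_id=807: ✓ → 46
job_id=808: ✗
killed_sum = 235 + 35 + 65 + 239 + 173 + 238 + 68 + 46 = 1099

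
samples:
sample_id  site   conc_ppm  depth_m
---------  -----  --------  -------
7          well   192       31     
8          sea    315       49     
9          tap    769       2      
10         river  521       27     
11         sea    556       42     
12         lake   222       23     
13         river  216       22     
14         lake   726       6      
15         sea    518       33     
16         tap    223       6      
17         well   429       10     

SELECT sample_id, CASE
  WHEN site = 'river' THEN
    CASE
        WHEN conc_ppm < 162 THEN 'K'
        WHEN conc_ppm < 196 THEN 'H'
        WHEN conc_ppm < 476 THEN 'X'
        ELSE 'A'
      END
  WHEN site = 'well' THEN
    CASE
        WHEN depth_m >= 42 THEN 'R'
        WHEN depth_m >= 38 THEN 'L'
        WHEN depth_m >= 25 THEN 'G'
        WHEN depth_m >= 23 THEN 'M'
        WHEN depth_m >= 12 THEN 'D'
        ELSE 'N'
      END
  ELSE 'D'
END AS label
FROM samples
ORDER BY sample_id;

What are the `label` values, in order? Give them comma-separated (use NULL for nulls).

sample_id=7: site='well' → inner[depth_m >= 25] → G
sample_id=8: site='sea' → outer ELSE → D
sample_id=9: site='tap' → outer ELSE → D
sample_id=10: site='river' → inner[ELSE] → A
sample_id=11: site='sea' → outer ELSE → D
sample_id=12: site='lake' → outer ELSE → D
sample_id=13: site='river' → inner[conc_ppm < 476] → X
sample_id=14: site='lake' → outer ELSE → D
sample_id=15: site='sea' → outer ELSE → D
sample_id=16: site='tap' → outer ELSE → D
sample_id=17: site='well' → inner[ELSE] → N

G, D, D, A, D, D, X, D, D, D, N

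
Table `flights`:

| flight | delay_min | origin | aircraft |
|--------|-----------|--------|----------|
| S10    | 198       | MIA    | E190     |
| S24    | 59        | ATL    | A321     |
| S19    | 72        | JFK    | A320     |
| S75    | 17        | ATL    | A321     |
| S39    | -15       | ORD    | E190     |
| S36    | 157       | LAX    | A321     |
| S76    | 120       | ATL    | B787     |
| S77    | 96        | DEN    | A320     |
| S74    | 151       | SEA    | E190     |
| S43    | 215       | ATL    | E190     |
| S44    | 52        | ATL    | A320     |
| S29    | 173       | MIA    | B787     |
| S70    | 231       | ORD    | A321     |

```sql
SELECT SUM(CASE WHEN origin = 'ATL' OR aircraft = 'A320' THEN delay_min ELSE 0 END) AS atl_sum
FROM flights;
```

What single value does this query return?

flight=S10: ✗
flight=S24: ✓ → 59
flight=S19: ✓ → 72
flight=S75: ✓ → 17
flight=S39: ✗
flight=S36: ✗
flight=S76: ✓ → 120
flight=S77: ✓ → 96
flight=S74: ✗
flight=S43: ✓ → 215
flight=S44: ✓ → 52
flight=S29: ✗
flight=S70: ✗
atl_sum = 59 + 72 + 17 + 120 + 96 + 215 + 52 = 631

631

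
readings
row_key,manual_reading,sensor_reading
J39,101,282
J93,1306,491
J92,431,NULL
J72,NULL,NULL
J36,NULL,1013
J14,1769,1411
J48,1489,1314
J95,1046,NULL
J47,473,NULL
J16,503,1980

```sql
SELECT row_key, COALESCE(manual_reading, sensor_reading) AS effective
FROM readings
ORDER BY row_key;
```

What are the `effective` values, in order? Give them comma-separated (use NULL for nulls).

row_key=J14: manual_reading=1769 → 1769
row_key=J16: manual_reading=503 → 503
row_key=J36: manual_reading=NULL, sensor_reading=1013 → 1013
row_key=J39: manual_reading=101 → 101
row_key=J47: manual_reading=473 → 473
row_key=J48: manual_reading=1489 → 1489
row_key=J72: manual_reading=NULL, sensor_reading=NULL (all NULL) → NULL
row_key=J92: manual_reading=431 → 431
row_key=J93: manual_reading=1306 → 1306
row_key=J95: manual_reading=1046 → 1046

1769, 503, 1013, 101, 473, 1489, NULL, 431, 1306, 1046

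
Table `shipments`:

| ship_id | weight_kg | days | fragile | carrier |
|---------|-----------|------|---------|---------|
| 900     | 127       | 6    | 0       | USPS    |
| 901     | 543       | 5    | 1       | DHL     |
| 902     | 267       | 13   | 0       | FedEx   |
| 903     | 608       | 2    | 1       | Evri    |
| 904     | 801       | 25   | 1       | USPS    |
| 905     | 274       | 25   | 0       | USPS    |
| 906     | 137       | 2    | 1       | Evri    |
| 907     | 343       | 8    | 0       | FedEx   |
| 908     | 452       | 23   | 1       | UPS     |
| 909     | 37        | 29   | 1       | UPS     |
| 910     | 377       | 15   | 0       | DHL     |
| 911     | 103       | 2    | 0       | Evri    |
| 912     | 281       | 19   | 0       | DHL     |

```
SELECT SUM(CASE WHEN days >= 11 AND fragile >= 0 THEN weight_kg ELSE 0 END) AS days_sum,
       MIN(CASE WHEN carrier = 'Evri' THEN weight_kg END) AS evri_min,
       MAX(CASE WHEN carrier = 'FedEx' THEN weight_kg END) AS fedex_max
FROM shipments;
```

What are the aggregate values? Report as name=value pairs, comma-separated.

[days_sum: days >= 11 AND fragile >= 0]
ship_id=900: ✗
ship_id=901: ✗
ship_id=902: ✓ → 267
ship_id=903: ✗
ship_id=904: ✓ → 801
ship_id=905: ✓ → 274
ship_id=906: ✗
ship_id=907: ✗
ship_id=908: ✓ → 452
ship_id=909: ✓ → 37
ship_id=910: ✓ → 377
ship_id=911: ✗
ship_id=912: ✓ → 281
days_sum = 267 + 801 + 274 + 452 + 37 + 377 + 281 = 2489
—
[evri_min: carrier = 'Evri']
ship_id=900: ✗
ship_id=901: ✗
ship_id=902: ✗
ship_id=903: ✓ → 608
ship_id=904: ✗
ship_id=905: ✗
ship_id=906: ✓ → 137
ship_id=907: ✗
ship_id=908: ✗
ship_id=909: ✗
ship_id=910: ✗
ship_id=911: ✓ → 103
ship_id=912: ✗
evri_min = MIN(608, 137, 103) = 103
—
[fedex_max: carrier = 'FedEx']
ship_id=900: ✗
ship_id=901: ✗
ship_id=902: ✓ → 267
ship_id=903: ✗
ship_id=904: ✗
ship_id=905: ✗
ship_id=906: ✗
ship_id=907: ✓ → 343
ship_id=908: ✗
ship_id=909: ✗
ship_id=910: ✗
ship_id=911: ✗
ship_id=912: ✗
fedex_max = MAX(267, 343) = 343

days_sum=2489, evri_min=103, fedex_max=343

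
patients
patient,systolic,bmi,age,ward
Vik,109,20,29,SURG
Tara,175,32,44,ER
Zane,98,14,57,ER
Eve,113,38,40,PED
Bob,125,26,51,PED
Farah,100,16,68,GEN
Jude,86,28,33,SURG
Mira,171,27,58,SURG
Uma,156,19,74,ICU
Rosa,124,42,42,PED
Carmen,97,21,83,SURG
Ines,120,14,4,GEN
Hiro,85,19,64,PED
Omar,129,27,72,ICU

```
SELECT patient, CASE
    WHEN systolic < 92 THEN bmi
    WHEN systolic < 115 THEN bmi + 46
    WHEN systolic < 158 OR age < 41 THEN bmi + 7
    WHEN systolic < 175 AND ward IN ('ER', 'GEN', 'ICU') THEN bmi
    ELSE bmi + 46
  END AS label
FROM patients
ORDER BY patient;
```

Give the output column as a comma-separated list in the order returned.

patient=Bob: systolic < 158 OR age < 41 → 33
patient=Carmen: systolic < 115 → 67
patient=Eve: systolic < 115 → 84
patient=Farah: systolic < 115 → 62
patient=Hiro: systolic < 92 → 19
patient=Ines: systolic < 158 OR age < 41 → 21
patient=Jude: systolic < 92 → 28
patient=Mira: ELSE → 73
patient=Omar: systolic < 158 OR age < 41 → 34
patient=Rosa: systolic < 158 OR age < 41 → 49
patient=Tara: ELSE → 78
patient=Uma: systolic < 158 OR age < 41 → 26
patient=Vik: systolic < 115 → 66
patient=Zane: systolic < 115 → 60

33, 67, 84, 62, 19, 21, 28, 73, 34, 49, 78, 26, 66, 60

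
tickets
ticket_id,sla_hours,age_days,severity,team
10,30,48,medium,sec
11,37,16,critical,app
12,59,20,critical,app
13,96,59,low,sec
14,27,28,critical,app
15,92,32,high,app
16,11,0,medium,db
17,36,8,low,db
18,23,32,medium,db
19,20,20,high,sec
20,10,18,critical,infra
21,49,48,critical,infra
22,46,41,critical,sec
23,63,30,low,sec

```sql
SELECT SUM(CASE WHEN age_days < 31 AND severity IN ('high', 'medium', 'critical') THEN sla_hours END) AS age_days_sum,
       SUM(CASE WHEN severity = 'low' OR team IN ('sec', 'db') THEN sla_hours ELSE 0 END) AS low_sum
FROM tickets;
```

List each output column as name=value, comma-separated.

age_days_sum=164, low_sum=325

[age_days_sum: age_days < 31 AND severity IN ('high', 'medium', 'critical')]
ticket_id=10: ✗
ticket_id=11: ✓ → 37
ticket_id=12: ✓ → 59
ticket_id=13: ✗
ticket_id=14: ✓ → 27
ticket_id=15: ✗
ticket_id=16: ✓ → 11
ticket_id=17: ✗
ticket_id=18: ✗
ticket_id=19: ✓ → 20
ticket_id=20: ✓ → 10
ticket_id=21: ✗
ticket_id=22: ✗
ticket_id=23: ✗
age_days_sum = 37 + 59 + 27 + 11 + 20 + 10 = 164
—
[low_sum: severity = 'low' OR team IN ('sec', 'db')]
ticket_id=10: ✓ → 30
ticket_id=11: ✗
ticket_id=12: ✗
ticket_id=13: ✓ → 96
ticket_id=14: ✗
ticket_id=15: ✗
ticket_id=16: ✓ → 11
ticket_id=17: ✓ → 36
ticket_id=18: ✓ → 23
ticket_id=19: ✓ → 20
ticket_id=20: ✗
ticket_id=21: ✗
ticket_id=22: ✓ → 46
ticket_id=23: ✓ → 63
low_sum = 30 + 96 + 11 + 36 + 23 + 20 + 46 + 63 = 325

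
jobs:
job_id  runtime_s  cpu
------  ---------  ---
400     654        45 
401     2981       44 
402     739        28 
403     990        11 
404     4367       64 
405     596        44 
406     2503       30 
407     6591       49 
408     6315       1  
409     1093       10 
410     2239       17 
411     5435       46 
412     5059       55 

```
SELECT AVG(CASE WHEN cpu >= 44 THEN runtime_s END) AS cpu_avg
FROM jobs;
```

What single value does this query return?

3669

job_id=400: ✓ → 654
job_id=401: ✓ → 2981
job_id=402: ✗
job_id=403: ✗
job_id=404: ✓ → 4367
job_id=405: ✓ → 596
job_id=406: ✗
job_id=407: ✓ → 6591
job_id=408: ✗
job_id=409: ✗
job_id=410: ✗
job_id=411: ✓ → 5435
job_id=412: ✓ → 5059
cpu_avg = (654 + 2981 + 4367 + 596 + 6591 + 5435 + 5059) / 7 = 3669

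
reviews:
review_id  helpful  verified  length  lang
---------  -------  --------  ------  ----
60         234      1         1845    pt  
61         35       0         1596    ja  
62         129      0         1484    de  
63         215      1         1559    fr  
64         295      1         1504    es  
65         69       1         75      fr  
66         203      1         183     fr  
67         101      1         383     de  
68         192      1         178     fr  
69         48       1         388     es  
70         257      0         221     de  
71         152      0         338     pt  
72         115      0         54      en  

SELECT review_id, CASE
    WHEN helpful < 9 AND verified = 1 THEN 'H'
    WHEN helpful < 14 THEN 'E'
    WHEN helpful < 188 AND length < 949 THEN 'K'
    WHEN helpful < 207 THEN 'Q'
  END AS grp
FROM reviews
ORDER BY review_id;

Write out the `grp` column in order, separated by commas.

review_id=60: (no match → NULL) → NULL
review_id=61: helpful < 207 → Q
review_id=62: helpful < 207 → Q
review_id=63: (no match → NULL) → NULL
review_id=64: (no match → NULL) → NULL
review_id=65: helpful < 188 AND length < 949 → K
review_id=66: helpful < 207 → Q
review_id=67: helpful < 188 AND length < 949 → K
review_id=68: helpful < 207 → Q
review_id=69: helpful < 188 AND length < 949 → K
review_id=70: (no match → NULL) → NULL
review_id=71: helpful < 188 AND length < 949 → K
review_id=72: helpful < 188 AND length < 949 → K

NULL, Q, Q, NULL, NULL, K, Q, K, Q, K, NULL, K, K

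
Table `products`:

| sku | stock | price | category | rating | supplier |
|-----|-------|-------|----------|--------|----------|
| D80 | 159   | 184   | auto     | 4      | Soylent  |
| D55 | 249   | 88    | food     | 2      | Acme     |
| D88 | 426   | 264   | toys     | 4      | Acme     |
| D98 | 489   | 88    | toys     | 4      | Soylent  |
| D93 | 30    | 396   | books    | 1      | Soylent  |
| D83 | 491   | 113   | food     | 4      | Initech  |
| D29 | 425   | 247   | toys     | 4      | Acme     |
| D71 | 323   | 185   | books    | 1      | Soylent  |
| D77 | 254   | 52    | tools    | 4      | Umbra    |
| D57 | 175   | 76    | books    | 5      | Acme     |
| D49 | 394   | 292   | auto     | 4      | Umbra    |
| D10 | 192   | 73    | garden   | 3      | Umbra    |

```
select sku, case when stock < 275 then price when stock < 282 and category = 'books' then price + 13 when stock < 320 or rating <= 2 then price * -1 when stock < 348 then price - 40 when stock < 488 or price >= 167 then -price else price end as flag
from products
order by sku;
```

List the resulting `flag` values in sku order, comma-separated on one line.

73, -247, -292, 88, 76, -185, 52, 184, 113, -264, 396, 88

sku=D10: stock < 275 → 73
sku=D29: stock < 488 or price >= 167 → -247
sku=D49: stock < 488 or price >= 167 → -292
sku=D55: stock < 275 → 88
sku=D57: stock < 275 → 76
sku=D71: stock < 320 or rating <= 2 → -185
sku=D77: stock < 275 → 52
sku=D80: stock < 275 → 184
sku=D83: ELSE → 113
sku=D88: stock < 488 or price >= 167 → -264
sku=D93: stock < 275 → 396
sku=D98: ELSE → 88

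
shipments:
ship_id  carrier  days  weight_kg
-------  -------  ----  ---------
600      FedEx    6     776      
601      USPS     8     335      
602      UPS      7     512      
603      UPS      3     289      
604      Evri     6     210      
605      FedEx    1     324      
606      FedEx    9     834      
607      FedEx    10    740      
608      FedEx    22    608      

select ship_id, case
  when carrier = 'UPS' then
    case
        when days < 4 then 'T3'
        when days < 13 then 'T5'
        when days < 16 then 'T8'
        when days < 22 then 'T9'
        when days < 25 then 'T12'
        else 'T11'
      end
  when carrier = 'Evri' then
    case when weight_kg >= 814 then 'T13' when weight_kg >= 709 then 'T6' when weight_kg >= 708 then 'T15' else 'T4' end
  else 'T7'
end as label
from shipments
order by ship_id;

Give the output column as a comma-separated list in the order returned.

ship_id=600: carrier='FedEx' → outer ELSE → T7
ship_id=601: carrier='USPS' → outer ELSE → T7
ship_id=602: carrier='UPS' → inner[days < 13] → T5
ship_id=603: carrier='UPS' → inner[days < 4] → T3
ship_id=604: carrier='Evri' → inner[ELSE] → T4
ship_id=605: carrier='FedEx' → outer ELSE → T7
ship_id=606: carrier='FedEx' → outer ELSE → T7
ship_id=607: carrier='FedEx' → outer ELSE → T7
ship_id=608: carrier='FedEx' → outer ELSE → T7

T7, T7, T5, T3, T4, T7, T7, T7, T7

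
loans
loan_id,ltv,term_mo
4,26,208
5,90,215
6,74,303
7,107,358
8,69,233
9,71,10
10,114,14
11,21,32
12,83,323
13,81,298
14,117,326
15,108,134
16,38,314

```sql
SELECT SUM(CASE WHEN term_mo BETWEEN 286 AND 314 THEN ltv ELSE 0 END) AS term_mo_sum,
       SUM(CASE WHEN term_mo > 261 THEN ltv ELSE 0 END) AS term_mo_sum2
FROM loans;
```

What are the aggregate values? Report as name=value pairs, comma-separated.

[term_mo_sum: term_mo BETWEEN 286 AND 314]
loan_id=4: ✗
loan_id=5: ✗
loan_id=6: ✓ → 74
loan_id=7: ✗
loan_id=8: ✗
loan_id=9: ✗
loan_id=10: ✗
loan_id=11: ✗
loan_id=12: ✗
loan_id=13: ✓ → 81
loan_id=14: ✗
loan_id=15: ✗
loan_id=16: ✓ → 38
term_mo_sum = 74 + 81 + 38 = 193
—
[term_mo_sum2: term_mo > 261]
loan_id=4: ✗
loan_id=5: ✗
loan_id=6: ✓ → 74
loan_id=7: ✓ → 107
loan_id=8: ✗
loan_id=9: ✗
loan_id=10: ✗
loan_id=11: ✗
loan_id=12: ✓ → 83
loan_id=13: ✓ → 81
loan_id=14: ✓ → 117
loan_id=15: ✗
loan_id=16: ✓ → 38
term_mo_sum2 = 74 + 107 + 83 + 81 + 117 + 38 = 500

term_mo_sum=193, term_mo_sum2=500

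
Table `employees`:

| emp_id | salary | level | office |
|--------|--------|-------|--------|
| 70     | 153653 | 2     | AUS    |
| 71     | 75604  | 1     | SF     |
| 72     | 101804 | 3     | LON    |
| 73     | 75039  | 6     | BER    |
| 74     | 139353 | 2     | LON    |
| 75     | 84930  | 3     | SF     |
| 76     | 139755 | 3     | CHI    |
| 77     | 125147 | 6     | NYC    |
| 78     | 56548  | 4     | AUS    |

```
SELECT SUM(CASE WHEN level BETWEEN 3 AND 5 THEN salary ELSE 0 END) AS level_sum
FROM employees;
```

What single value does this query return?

emp_id=70: ✗
emp_id=71: ✗
emp_id=72: ✓ → 101804
emp_id=73: ✗
emp_id=74: ✗
emp_id=75: ✓ → 84930
emp_id=76: ✓ → 139755
emp_id=77: ✗
emp_id=78: ✓ → 56548
level_sum = 101804 + 84930 + 139755 + 56548 = 383037

383037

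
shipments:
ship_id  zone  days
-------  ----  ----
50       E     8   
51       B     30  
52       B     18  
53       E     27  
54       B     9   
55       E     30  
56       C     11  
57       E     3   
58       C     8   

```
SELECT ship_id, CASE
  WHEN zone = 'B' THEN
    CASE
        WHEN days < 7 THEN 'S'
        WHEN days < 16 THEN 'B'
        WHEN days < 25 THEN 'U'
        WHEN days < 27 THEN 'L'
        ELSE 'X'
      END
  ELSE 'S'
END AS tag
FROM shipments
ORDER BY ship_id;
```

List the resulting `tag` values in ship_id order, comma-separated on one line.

S, X, U, S, B, S, S, S, S

ship_id=50: zone='E' → outer ELSE → S
ship_id=51: zone='B' → inner[ELSE] → X
ship_id=52: zone='B' → inner[days < 25] → U
ship_id=53: zone='E' → outer ELSE → S
ship_id=54: zone='B' → inner[days < 16] → B
ship_id=55: zone='E' → outer ELSE → S
ship_id=56: zone='C' → outer ELSE → S
ship_id=57: zone='E' → outer ELSE → S
ship_id=58: zone='C' → outer ELSE → S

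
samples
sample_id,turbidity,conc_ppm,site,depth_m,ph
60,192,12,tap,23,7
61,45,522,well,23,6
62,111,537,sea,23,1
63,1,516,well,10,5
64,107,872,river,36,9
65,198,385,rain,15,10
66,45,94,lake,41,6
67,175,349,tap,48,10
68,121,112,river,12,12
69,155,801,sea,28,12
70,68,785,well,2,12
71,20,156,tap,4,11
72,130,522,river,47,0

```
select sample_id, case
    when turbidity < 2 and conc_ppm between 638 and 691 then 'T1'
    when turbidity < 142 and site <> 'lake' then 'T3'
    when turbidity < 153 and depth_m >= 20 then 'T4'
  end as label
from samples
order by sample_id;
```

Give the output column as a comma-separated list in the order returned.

sample_id=60: (no match → NULL) → NULL
sample_id=61: turbidity < 142 and site <> 'lake' → T3
sample_id=62: turbidity < 142 and site <> 'lake' → T3
sample_id=63: turbidity < 142 and site <> 'lake' → T3
sample_id=64: turbidity < 142 and site <> 'lake' → T3
sample_id=65: (no match → NULL) → NULL
sample_id=66: turbidity < 153 and depth_m >= 20 → T4
sample_id=67: (no match → NULL) → NULL
sample_id=68: turbidity < 142 and site <> 'lake' → T3
sample_id=69: (no match → NULL) → NULL
sample_id=70: turbidity < 142 and site <> 'lake' → T3
sample_id=71: turbidity < 142 and site <> 'lake' → T3
sample_id=72: turbidity < 142 and site <> 'lake' → T3

NULL, T3, T3, T3, T3, NULL, T4, NULL, T3, NULL, T3, T3, T3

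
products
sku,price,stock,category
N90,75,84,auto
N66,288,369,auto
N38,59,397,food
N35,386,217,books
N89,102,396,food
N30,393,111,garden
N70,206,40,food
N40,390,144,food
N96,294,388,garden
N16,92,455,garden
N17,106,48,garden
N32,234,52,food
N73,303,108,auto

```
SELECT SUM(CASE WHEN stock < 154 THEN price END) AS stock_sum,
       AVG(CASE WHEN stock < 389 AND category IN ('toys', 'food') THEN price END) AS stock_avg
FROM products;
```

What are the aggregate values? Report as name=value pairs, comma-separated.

stock_sum=1707, stock_avg=276.6666666667

[stock_sum: stock < 154]
sku=N90: ✓ → 75
sku=N66: ✗
sku=N38: ✗
sku=N35: ✗
sku=N89: ✗
sku=N30: ✓ → 393
sku=N70: ✓ → 206
sku=N40: ✓ → 390
sku=N96: ✗
sku=N16: ✗
sku=N17: ✓ → 106
sku=N32: ✓ → 234
sku=N73: ✓ → 303
stock_sum = 75 + 393 + 206 + 390 + 106 + 234 + 303 = 1707
—
[stock_avg: stock < 389 AND category IN ('toys', 'food')]
sku=N90: ✗
sku=N66: ✗
sku=N38: ✗
sku=N35: ✗
sku=N89: ✗
sku=N30: ✗
sku=N70: ✓ → 206
sku=N40: ✓ → 390
sku=N96: ✗
sku=N16: ✗
sku=N17: ✗
sku=N32: ✓ → 234
sku=N73: ✗
stock_avg = (206 + 390 + 234) / 3 = 276.6666666667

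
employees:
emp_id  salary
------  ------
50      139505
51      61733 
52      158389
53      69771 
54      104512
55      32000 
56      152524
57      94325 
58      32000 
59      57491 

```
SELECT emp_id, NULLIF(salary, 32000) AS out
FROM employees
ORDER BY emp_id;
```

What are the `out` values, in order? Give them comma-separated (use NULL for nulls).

139505, 61733, 158389, 69771, 104512, NULL, 152524, 94325, NULL, 57491

emp_id=50: salary=139505 vs 32000: differ → 139505
emp_id=51: salary=61733 vs 32000: differ → 61733
emp_id=52: salary=158389 vs 32000: differ → 158389
emp_id=53: salary=69771 vs 32000: differ → 69771
emp_id=54: salary=104512 vs 32000: differ → 104512
emp_id=55: salary=32000 vs 32000: equal → NULL
emp_id=56: salary=152524 vs 32000: differ → 152524
emp_id=57: salary=94325 vs 32000: differ → 94325
emp_id=58: salary=32000 vs 32000: equal → NULL
emp_id=59: salary=57491 vs 32000: differ → 57491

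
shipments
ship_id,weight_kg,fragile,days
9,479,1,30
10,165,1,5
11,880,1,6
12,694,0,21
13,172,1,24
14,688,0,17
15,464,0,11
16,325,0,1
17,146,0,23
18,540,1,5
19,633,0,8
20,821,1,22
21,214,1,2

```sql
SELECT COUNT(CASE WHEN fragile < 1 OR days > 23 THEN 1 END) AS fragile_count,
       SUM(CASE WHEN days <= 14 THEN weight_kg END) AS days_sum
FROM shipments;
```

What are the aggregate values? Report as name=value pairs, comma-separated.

[fragile_count: fragile < 1 OR days > 23]
ship_id=9: ✓ → 1
ship_id=10: ✗
ship_id=11: ✗
ship_id=12: ✓ → 1
ship_id=13: ✓ → 1
ship_id=14: ✓ → 1
ship_id=15: ✓ → 1
ship_id=16: ✓ → 1
ship_id=17: ✓ → 1
ship_id=18: ✗
ship_id=19: ✓ → 1
ship_id=20: ✗
ship_id=21: ✗
fragile_count = COUNT(1, 1, 1, 1, 1, 1, 1, 1) = 8
—
[days_sum: days <= 14]
ship_id=9: ✗
ship_id=10: ✓ → 165
ship_id=11: ✓ → 880
ship_id=12: ✗
ship_id=13: ✗
ship_id=14: ✗
ship_id=15: ✓ → 464
ship_id=16: ✓ → 325
ship_id=17: ✗
ship_id=18: ✓ → 540
ship_id=19: ✓ → 633
ship_id=20: ✗
ship_id=21: ✓ → 214
days_sum = 165 + 880 + 464 + 325 + 540 + 633 + 214 = 3221

fragile_count=8, days_sum=3221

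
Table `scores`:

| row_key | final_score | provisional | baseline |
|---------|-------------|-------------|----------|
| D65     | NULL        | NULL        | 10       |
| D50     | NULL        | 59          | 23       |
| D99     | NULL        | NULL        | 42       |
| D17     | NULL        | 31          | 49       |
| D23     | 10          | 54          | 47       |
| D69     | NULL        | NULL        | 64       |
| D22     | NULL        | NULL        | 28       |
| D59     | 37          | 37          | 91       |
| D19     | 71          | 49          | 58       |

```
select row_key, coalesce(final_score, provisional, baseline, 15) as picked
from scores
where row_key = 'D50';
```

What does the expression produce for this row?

row_key = D50: final_score=NULL, provisional=59, baseline=23.
final_score=NULL, provisional=59 → 59

59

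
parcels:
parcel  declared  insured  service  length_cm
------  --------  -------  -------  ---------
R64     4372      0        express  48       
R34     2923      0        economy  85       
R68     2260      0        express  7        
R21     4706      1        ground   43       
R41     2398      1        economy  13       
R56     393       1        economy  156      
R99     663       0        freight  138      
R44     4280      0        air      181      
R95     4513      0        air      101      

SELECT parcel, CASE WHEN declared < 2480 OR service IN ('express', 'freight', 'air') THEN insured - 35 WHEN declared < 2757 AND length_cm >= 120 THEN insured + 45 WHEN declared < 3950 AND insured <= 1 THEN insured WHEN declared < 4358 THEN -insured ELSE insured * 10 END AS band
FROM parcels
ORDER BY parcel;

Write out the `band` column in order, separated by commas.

parcel=R21: ELSE → 10
parcel=R34: declared < 3950 AND insured <= 1 → 0
parcel=R41: declared < 2480 OR service IN ('express', 'freight', 'air') → -34
parcel=R44: declared < 2480 OR service IN ('express', 'freight', 'air') → -35
parcel=R56: declared < 2480 OR service IN ('express', 'freight', 'air') → -34
parcel=R64: declared < 2480 OR service IN ('express', 'freight', 'air') → -35
parcel=R68: declared < 2480 OR service IN ('express', 'freight', 'air') → -35
parcel=R95: declared < 2480 OR service IN ('express', 'freight', 'air') → -35
parcel=R99: declared < 2480 OR service IN ('express', 'freight', 'air') → -35

10, 0, -34, -35, -34, -35, -35, -35, -35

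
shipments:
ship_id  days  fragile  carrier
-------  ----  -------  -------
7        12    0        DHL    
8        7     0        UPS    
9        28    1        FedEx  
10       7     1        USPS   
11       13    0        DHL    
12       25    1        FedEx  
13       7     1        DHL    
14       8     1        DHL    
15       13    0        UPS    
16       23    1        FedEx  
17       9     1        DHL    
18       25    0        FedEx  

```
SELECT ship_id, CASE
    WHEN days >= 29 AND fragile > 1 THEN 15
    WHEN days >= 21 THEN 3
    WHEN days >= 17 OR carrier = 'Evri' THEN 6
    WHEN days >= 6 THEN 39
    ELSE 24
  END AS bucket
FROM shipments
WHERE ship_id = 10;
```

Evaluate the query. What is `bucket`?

39

ship_id = 10: days=7, fragile=1, carrier=USPS.
days >= 29 AND fragile > 1 → false
days >= 21 → false
days >= 17 OR carrier = 'Evri' → false
days >= 6 → true → 39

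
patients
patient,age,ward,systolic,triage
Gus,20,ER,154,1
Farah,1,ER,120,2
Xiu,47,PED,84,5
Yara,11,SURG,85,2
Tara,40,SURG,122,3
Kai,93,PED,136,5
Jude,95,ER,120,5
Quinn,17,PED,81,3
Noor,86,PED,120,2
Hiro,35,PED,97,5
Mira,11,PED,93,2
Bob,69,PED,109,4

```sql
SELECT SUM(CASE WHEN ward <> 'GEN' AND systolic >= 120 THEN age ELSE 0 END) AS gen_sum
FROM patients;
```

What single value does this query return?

335

patient=Gus: ✓ → 20
patient=Farah: ✓ → 1
patient=Xiu: ✗
patient=Yara: ✗
patient=Tara: ✓ → 40
patient=Kai: ✓ → 93
patient=Jude: ✓ → 95
patient=Quinn: ✗
patient=Noor: ✓ → 86
patient=Hiro: ✗
patient=Mira: ✗
patient=Bob: ✗
gen_sum = 20 + 1 + 40 + 93 + 95 + 86 = 335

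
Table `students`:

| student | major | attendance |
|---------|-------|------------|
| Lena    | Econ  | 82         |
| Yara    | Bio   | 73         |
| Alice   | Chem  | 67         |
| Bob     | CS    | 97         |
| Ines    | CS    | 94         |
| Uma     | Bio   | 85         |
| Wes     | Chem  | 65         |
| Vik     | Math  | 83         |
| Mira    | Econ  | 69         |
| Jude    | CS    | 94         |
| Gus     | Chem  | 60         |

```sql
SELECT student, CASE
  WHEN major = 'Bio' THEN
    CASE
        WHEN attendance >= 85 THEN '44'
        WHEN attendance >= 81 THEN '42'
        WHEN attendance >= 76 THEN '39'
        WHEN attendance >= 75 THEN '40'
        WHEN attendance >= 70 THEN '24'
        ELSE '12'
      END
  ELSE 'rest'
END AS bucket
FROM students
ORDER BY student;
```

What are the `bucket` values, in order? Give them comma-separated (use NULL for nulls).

rest, rest, rest, rest, rest, rest, rest, 44, rest, rest, 24

student=Alice: major='Chem' → outer ELSE → rest
student=Bob: major='CS' → outer ELSE → rest
student=Gus: major='Chem' → outer ELSE → rest
student=Ines: major='CS' → outer ELSE → rest
student=Jude: major='CS' → outer ELSE → rest
student=Lena: major='Econ' → outer ELSE → rest
student=Mira: major='Econ' → outer ELSE → rest
student=Uma: major='Bio' → inner[attendance >= 85] → 44
student=Vik: major='Math' → outer ELSE → rest
student=Wes: major='Chem' → outer ELSE → rest
student=Yara: major='Bio' → inner[attendance >= 70] → 24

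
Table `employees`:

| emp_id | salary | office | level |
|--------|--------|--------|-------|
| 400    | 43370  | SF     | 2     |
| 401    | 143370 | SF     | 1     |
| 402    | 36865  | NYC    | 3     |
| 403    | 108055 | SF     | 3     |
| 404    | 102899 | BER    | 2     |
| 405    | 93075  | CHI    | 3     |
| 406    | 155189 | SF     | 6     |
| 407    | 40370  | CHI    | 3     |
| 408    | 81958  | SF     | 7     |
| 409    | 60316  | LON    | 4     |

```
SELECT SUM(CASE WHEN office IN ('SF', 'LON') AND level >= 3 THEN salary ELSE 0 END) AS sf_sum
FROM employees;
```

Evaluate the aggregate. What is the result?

405518

emp_id=400: ✗
emp_id=401: ✗
emp_id=402: ✗
emp_id=403: ✓ → 108055
emp_id=404: ✗
emp_id=405: ✗
emp_id=406: ✓ → 155189
emp_id=407: ✗
emp_id=408: ✓ → 81958
emp_id=409: ✓ → 60316
sf_sum = 108055 + 155189 + 81958 + 60316 = 405518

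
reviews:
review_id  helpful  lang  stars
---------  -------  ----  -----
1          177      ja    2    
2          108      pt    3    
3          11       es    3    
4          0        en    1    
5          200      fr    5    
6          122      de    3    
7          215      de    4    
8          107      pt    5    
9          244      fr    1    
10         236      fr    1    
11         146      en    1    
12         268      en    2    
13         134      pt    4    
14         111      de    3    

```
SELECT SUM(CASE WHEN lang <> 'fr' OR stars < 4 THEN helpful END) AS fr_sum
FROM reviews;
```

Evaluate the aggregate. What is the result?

1879

review_id=1: ✓ → 177
review_id=2: ✓ → 108
review_id=3: ✓ → 11
review_id=4: ✓ → 0
review_id=5: ✗
review_id=6: ✓ → 122
review_id=7: ✓ → 215
review_id=8: ✓ → 107
review_id=9: ✓ → 244
review_id=10: ✓ → 236
review_id=11: ✓ → 146
review_id=12: ✓ → 268
review_id=13: ✓ → 134
review_id=14: ✓ → 111
fr_sum = 177 + 108 + 11 + 122 + 215 + 107 + 244 + 236 + 146 + 268 + 134 + 111 = 1879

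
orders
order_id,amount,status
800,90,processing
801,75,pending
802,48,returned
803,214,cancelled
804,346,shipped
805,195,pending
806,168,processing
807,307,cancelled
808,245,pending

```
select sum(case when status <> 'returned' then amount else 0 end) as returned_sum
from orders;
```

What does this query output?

1640

order_id=800: ✓ → 90
order_id=801: ✓ → 75
order_id=802: ✗
order_id=803: ✓ → 214
order_id=804: ✓ → 346
order_id=805: ✓ → 195
order_id=806: ✓ → 168
order_id=807: ✓ → 307
order_id=808: ✓ → 245
returned_sum = 90 + 75 + 214 + 346 + 195 + 168 + 307 + 245 = 1640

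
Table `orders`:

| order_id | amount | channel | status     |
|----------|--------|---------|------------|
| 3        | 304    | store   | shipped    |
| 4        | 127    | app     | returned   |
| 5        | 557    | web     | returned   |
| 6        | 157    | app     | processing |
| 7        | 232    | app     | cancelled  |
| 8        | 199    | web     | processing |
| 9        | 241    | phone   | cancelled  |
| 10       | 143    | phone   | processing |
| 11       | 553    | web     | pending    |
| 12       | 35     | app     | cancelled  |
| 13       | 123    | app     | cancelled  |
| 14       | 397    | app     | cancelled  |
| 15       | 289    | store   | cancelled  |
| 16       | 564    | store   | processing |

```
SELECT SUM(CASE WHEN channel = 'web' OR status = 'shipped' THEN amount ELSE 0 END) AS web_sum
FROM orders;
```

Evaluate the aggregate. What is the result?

1613

order_id=3: ✓ → 304
order_id=4: ✗
order_id=5: ✓ → 557
order_id=6: ✗
order_id=7: ✗
order_id=8: ✓ → 199
order_id=9: ✗
order_id=10: ✗
order_id=11: ✓ → 553
order_id=12: ✗
order_id=13: ✗
order_id=14: ✗
order_id=15: ✗
order_id=16: ✗
web_sum = 304 + 557 + 199 + 553 = 1613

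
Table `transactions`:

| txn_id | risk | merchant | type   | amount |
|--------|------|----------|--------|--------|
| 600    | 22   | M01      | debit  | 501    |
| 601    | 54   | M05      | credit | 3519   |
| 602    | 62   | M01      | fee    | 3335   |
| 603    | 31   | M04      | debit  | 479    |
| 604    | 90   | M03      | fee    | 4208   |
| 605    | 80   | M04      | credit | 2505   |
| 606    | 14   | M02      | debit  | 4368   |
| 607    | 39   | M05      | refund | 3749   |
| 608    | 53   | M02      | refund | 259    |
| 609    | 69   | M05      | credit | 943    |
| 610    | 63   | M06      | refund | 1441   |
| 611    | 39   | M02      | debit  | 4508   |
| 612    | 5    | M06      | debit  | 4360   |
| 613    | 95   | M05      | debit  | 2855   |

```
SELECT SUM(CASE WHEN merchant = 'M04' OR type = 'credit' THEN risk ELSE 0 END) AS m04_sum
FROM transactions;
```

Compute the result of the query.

234

txn_id=600: ✗
txn_id=601: ✓ → 54
txn_id=602: ✗
txn_id=603: ✓ → 31
txn_id=604: ✗
txn_id=605: ✓ → 80
txn_id=606: ✗
txn_id=607: ✗
txn_id=608: ✗
txn_id=609: ✓ → 69
txn_id=610: ✗
txn_id=611: ✗
txn_id=612: ✗
txn_id=613: ✗
m04_sum = 54 + 31 + 80 + 69 = 234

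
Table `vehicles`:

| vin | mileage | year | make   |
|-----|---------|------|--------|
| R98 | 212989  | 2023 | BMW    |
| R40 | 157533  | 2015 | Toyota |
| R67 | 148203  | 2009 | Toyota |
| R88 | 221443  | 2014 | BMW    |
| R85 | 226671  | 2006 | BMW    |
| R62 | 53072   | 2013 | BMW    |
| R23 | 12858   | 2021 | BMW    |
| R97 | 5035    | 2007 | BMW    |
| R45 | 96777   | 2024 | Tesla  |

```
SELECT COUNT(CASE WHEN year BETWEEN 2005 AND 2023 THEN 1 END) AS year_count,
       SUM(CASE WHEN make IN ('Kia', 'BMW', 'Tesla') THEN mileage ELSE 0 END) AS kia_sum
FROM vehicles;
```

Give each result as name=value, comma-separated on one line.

[year_count: year BETWEEN 2005 AND 2023]
vin=R98: ✓ → 1
vin=R40: ✓ → 1
vin=R67: ✓ → 1
vin=R88: ✓ → 1
vin=R85: ✓ → 1
vin=R62: ✓ → 1
vin=R23: ✓ → 1
vin=R97: ✓ → 1
vin=R45: ✗
year_count = COUNT(1, 1, 1, 1, 1, 1, 1, 1) = 8
—
[kia_sum: make IN ('Kia', 'BMW', 'Tesla')]
vin=R98: ✓ → 212989
vin=R40: ✗
vin=R67: ✗
vin=R88: ✓ → 221443
vin=R85: ✓ → 226671
vin=R62: ✓ → 53072
vin=R23: ✓ → 12858
vin=R97: ✓ → 5035
vin=R45: ✓ → 96777
kia_sum = 212989 + 221443 + 226671 + 53072 + 12858 + 5035 + 96777 = 828845

year_count=8, kia_sum=828845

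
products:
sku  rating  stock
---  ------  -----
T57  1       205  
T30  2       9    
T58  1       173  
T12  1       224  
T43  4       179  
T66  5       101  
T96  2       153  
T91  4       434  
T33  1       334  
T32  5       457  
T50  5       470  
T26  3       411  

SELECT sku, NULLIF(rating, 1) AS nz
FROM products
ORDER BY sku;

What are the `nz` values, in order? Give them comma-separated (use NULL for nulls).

NULL, 3, 2, 5, NULL, 4, 5, NULL, NULL, 5, 4, 2

sku=T12: rating=1 vs 1: equal → NULL
sku=T26: rating=3 vs 1: differ → 3
sku=T30: rating=2 vs 1: differ → 2
sku=T32: rating=5 vs 1: differ → 5
sku=T33: rating=1 vs 1: equal → NULL
sku=T43: rating=4 vs 1: differ → 4
sku=T50: rating=5 vs 1: differ → 5
sku=T57: rating=1 vs 1: equal → NULL
sku=T58: rating=1 vs 1: equal → NULL
sku=T66: rating=5 vs 1: differ → 5
sku=T91: rating=4 vs 1: differ → 4
sku=T96: rating=2 vs 1: differ → 2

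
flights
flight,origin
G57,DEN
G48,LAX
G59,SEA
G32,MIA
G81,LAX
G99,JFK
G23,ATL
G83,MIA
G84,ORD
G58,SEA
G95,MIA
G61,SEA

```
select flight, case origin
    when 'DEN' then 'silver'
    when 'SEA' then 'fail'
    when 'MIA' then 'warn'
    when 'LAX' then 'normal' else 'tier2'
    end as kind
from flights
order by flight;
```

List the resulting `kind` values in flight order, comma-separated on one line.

tier2, warn, normal, silver, fail, fail, fail, normal, warn, tier2, warn, tier2

flight=G23: ELSE → tier2
flight=G32: origin='MIA' → warn
flight=G48: origin='LAX' → normal
flight=G57: origin='DEN' → silver
flight=G58: origin='SEA' → fail
flight=G59: origin='SEA' → fail
flight=G61: origin='SEA' → fail
flight=G81: origin='LAX' → normal
flight=G83: origin='MIA' → warn
flight=G84: ELSE → tier2
flight=G95: origin='MIA' → warn
flight=G99: ELSE → tier2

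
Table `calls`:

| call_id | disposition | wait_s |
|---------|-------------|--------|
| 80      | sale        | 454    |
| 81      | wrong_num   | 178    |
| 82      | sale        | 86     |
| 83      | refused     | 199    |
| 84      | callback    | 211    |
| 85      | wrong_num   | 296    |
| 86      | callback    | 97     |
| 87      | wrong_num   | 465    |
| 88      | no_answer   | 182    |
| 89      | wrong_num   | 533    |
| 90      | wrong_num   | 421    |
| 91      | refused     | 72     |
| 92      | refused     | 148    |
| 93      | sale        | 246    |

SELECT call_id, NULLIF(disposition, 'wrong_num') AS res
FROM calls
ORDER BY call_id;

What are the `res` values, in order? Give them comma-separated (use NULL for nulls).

call_id=80: disposition=sale vs wrong_num: differ → sale
call_id=81: disposition=wrong_num vs wrong_num: equal → NULL
call_id=82: disposition=sale vs wrong_num: differ → sale
call_id=83: disposition=refused vs wrong_num: differ → refused
call_id=84: disposition=callback vs wrong_num: differ → callback
call_id=85: disposition=wrong_num vs wrong_num: equal → NULL
call_id=86: disposition=callback vs wrong_num: differ → callback
call_id=87: disposition=wrong_num vs wrong_num: equal → NULL
call_id=88: disposition=no_answer vs wrong_num: differ → no_answer
call_id=89: disposition=wrong_num vs wrong_num: equal → NULL
call_id=90: disposition=wrong_num vs wrong_num: equal → NULL
call_id=91: disposition=refused vs wrong_num: differ → refused
call_id=92: disposition=refused vs wrong_num: differ → refused
call_id=93: disposition=sale vs wrong_num: differ → sale

sale, NULL, sale, refused, callback, NULL, callback, NULL, no_answer, NULL, NULL, refused, refused, sale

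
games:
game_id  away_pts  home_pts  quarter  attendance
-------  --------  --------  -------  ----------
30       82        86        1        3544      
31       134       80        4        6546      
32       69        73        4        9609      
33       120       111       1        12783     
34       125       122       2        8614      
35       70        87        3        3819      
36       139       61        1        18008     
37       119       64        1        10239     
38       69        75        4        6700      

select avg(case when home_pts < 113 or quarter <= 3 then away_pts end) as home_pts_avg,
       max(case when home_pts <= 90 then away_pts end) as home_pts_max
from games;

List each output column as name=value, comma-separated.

home_pts_avg=103, home_pts_max=139

[home_pts_avg: home_pts < 113 or quarter <= 3]
game_id=30: ✓ → 82
game_id=31: ✓ → 134
game_id=32: ✓ → 69
game_id=33: ✓ → 120
game_id=34: ✓ → 125
game_id=35: ✓ → 70
game_id=36: ✓ → 139
game_id=37: ✓ → 119
game_id=38: ✓ → 69
home_pts_avg = (82 + 134 + 69 + 120 + 125 + 70 + 139 + 119 + 69) / 9 = 103
—
[home_pts_max: home_pts <= 90]
game_id=30: ✓ → 82
game_id=31: ✓ → 134
game_id=32: ✓ → 69
game_id=33: ✗
game_id=34: ✗
game_id=35: ✓ → 70
game_id=36: ✓ → 139
game_id=37: ✓ → 119
game_id=38: ✓ → 69
home_pts_max = MAX(82, 134, 69, 70, 139, 119, 69) = 139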